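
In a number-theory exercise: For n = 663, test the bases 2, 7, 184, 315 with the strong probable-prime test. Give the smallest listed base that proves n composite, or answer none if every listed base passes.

n − 1 = 662 = 2^1 · 331, so s = 1 and d = 331.
Base 2: x_0 = 2^331 mod 663 = 518. x_0 ∉ {1, 662} and s = 1, so 2 is a Miller–Rabin witness and 663 is composite.
Base 7: x_0 = 7^331 mod 663 = 643. x_0 ∉ {1, 662} and s = 1, so 7 is a Miller–Rabin witness and 663 is composite.
Base 184: x_0 = 184^331 mod 663 = 622. x_0 ∉ {1, 662} and s = 1, so 184 is a Miller–Rabin witness and 663 is composite.
Base 315: x_0 = 315^331 mod 663 = 627. x_0 ∉ {1, 662} and s = 1, so 315 is a Miller–Rabin witness and 663 is composite.
The smallest witness among the given bases is 2.

2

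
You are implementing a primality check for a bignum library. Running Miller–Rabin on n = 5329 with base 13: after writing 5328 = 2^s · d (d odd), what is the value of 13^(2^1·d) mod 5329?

3039

n − 1 = 5328 = 2^4 · 333, so s = 4 and d = 333.
x_0 = 13^333 mod 5329 = 2139.
x_1 = 2139^2 mod 5329 = 3039.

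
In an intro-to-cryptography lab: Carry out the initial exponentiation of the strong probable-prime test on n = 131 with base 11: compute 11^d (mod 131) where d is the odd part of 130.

n − 1 = 130 = 2^1 · 65, so s = 1 and d = 65.
Repeated squaring mod 131: 11^1 ≡ 11, 11^2 ≡ 121, 11^4 ≡ 100, 11^8 ≡ 44, 11^16 ≡ 102, 11^32 ≡ 55, 11^64 ≡ 12.
65 = 64 + 1, so 11^65 ≡ 12·11 ≡ 1 (mod 131).

1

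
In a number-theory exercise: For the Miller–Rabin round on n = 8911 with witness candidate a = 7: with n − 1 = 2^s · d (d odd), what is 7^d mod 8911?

1540

n − 1 = 8910 = 2^1 · 4455, so s = 1 and d = 4455.
Repeated squaring mod 8911: 7^1 ≡ 7, 7^2 ≡ 49, 7^4 ≡ 2401, 7^8 ≡ 8295, 7^16 ≡ 5194, 7^32 ≡ 4039, 7^64 ≡ 6391, 7^128 ≡ 5768, 7^256 ≡ 5061, 7^512 ≡ 3507, 7^1024 ≡ 1869, 7^2048 ≡ 49, 7^4096 ≡ 2401.
4455 = 4096 + 256 + 64 + 32 + 4 + 2 + 1, so 7^4455 ≡ 2401·5061·6391·4039·2401·49·7 ≡ 1540 (mod 8911).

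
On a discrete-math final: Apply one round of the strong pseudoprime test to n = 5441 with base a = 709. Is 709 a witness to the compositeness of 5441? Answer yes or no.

n − 1 = 5440 = 2^6 · 85, so s = 6 and d = 85.
x_0 = 709^85 mod 5441 = 3232.
x_0 is neither 1 nor 5440, so continue squaring.
x_1 = 3232^2 mod 5441 = 4545.
x_2 = 4545^2 mod 5441 = 2989.
x_3 = 2989^2 mod 5441 = 5440.
x_3 ≡ −1, so 709 is not a witness.

no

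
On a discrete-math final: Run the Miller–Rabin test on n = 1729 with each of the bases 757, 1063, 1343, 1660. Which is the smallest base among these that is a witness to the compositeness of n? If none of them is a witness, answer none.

none

n − 1 = 1728 = 2^6 · 27, so s = 6 and d = 27.
Base 757: x_0 = 757^27 mod 1729 = 1. x_0 = 1, so 757 is not a witness.
Base 1063: x_0 = 1063^27 mod 1729 = 1728. x_0 = 1728 ≡ −1, so 1063 is not a witness.
Base 1343: x_0 = 1343^27 mod 1729 = 1728. x_0 = 1728 ≡ −1, so 1343 is not a witness.
Base 1660: x_0 = 1660^27 mod 1729 = 1. x_0 = 1, so 1660 is not a witness.
No listed base is a witness for 1729.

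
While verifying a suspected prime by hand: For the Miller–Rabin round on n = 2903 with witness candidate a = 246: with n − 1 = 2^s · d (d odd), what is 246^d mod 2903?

1

n − 1 = 2902 = 2^1 · 1451, so s = 1 and d = 1451.
246^1451 mod 2903 = 1.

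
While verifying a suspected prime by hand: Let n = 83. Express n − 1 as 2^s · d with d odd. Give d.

41

Halving: 82 → 41; 41 is odd.
So 82 = 2^1 · 41.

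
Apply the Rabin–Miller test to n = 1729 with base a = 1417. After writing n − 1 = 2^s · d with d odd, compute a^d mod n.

286

n − 1 = 1728 = 2^6 · 27, so s = 6 and d = 27.
1417^27 mod 1729 = 286.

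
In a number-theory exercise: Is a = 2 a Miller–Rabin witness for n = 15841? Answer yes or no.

no

n − 1 = 15840 = 2^5 · 495, so s = 5 and d = 495.
Repeated squaring mod 15841: 2^1 ≡ 2, 2^2 ≡ 4, 2^4 ≡ 16, 2^8 ≡ 256, 2^16 ≡ 2172, 2^32 ≡ 12807, 2^64 ≡ 1535, 2^128 ≡ 11757, 2^256 ≡ 14324.
495 = 256 + 128 + 64 + 32 + 8 + 4 + 2 + 1, so 2^495 ≡ 14324·11757·1535·12807·256·16·4·2 ≡ 1 (mod 15841).
x_0 = 2^495 mod 15841 = 1.
x_0 = 1, so 2 is not a witness.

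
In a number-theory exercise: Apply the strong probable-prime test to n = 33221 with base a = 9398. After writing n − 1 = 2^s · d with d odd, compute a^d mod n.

n − 1 = 33220 = 2^2 · 8305, so s = 2 and d = 8305.
9398^8305 mod 33221 = 13192.

13192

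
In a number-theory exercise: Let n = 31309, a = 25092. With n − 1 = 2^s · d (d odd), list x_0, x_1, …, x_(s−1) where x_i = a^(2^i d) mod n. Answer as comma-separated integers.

n − 1 = 31308 = 2^2 · 7827, so s = 2 and d = 7827.
x_0 = 25092^7827 mod 31309 = 12123.
x_1 = 12123^2 mod 31309 = 2683.

12123, 2683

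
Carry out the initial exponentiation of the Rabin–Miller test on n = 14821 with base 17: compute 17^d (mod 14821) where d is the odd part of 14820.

n − 1 = 14820 = 2^2 · 3705, so s = 2 and d = 3705.
17^3705 mod 14821 = 2670.

2670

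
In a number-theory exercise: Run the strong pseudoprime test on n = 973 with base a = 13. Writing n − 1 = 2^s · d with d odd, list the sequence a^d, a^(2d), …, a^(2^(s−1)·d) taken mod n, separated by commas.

n − 1 = 972 = 2^2 · 243, so s = 2 and d = 243.
x_0 = 13^243 mod 973 = 811.
x_1 = 811^2 mod 973 = 946.

811, 946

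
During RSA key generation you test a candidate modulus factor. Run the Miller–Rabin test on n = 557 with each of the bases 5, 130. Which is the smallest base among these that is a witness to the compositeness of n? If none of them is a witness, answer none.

none

n − 1 = 556 = 2^2 · 139, so s = 2 and d = 139.
Base 5: x_0 = 5^139 mod 557 = 118. x_0 is neither 1 nor 556, so continue squaring. x_1 = 118^2 mod 557 = 556. x_1 ≡ −1, so 5 is not a witness.
Base 130: x_0 = 130^139 mod 557 = 439. x_0 is neither 1 nor 556, so continue squaring. x_1 = 439^2 mod 557 = 556. x_1 ≡ −1, so 130 is not a witness.
No listed base is a witness for 557.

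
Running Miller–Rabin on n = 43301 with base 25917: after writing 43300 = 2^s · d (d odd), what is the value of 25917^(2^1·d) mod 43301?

n − 1 = 43300 = 2^2 · 10825, so s = 2 and d = 10825.
x_0 = 25917^10825 mod 43301 = 23903.
x_1 = 23903^2 mod 43301 = 40015.

40015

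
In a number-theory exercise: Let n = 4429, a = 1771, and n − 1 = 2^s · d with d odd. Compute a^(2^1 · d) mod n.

n − 1 = 4428 = 2^2 · 1107, so s = 2 and d = 1107.
x_0 = 1771^1107 mod 4429 = 1685.
x_1 = 1685^2 mod 4429 = 236.

236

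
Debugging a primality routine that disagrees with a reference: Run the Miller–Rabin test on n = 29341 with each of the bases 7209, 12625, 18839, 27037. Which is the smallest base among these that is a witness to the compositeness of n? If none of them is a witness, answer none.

none

n − 1 = 29340 = 2^2 · 7335, so s = 2 and d = 7335.
Base 7209: x_0 = 7209^7335 mod 29341 = 10847. x_0 is neither 1 nor 29340, so continue squaring. x_1 = 10847^2 mod 29341 = 29340. x_1 ≡ −1, so 7209 is not a witness.
Base 12625: x_0 = 12625^7335 mod 29341 = 7431. x_0 is neither 1 nor 29340, so continue squaring. x_1 = 7431^2 mod 29341 = 29340. x_1 ≡ −1, so 12625 is not a witness.
Base 18839: x_0 = 18839^7335 mod 29341 = 18494. x_0 is neither 1 nor 29340, so continue squaring. x_1 = 18494^2 mod 29341 = 29340. x_1 ≡ −1, so 18839 is not a witness.
Base 27037: x_0 = 27037^7335 mod 29341 = 29340. x_0 = 29340 ≡ −1, so 27037 is not a witness.
No listed base is a witness for 29341.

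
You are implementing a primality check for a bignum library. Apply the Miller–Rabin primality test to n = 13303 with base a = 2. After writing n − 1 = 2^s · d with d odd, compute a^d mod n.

12301

n − 1 = 13302 = 2^1 · 6651, so s = 1 and d = 6651.
2^6651 mod 13303 = 12301.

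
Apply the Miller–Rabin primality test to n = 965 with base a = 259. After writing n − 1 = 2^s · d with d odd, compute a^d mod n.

n − 1 = 964 = 2^2 · 241, so s = 2 and d = 241.
259^241 mod 965 = 444.

444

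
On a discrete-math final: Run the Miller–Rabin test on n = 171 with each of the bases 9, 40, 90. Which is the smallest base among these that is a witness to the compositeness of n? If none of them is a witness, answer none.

n − 1 = 170 = 2^1 · 85, so s = 1 and d = 85.
Base 9: x_0 = 9^85 mod 171 = 63. x_0 ∉ {1, 170} and s = 1, so 9 is a Miller–Rabin witness and 171 is composite.
Base 40: x_0 = 40^85 mod 171 = 22. x_0 ∉ {1, 170} and s = 1, so 40 is a Miller–Rabin witness and 171 is composite.
Base 90: x_0 = 90^85 mod 171 = 135. x_0 ∉ {1, 170} and s = 1, so 90 is a Miller–Rabin witness and 171 is composite.
The smallest witness among the given bases is 9.

9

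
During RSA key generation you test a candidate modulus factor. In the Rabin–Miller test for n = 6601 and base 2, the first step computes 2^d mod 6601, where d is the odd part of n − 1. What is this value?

2738

n − 1 = 6600 = 2^3 · 825, so s = 3 and d = 825.
2^825 mod 6601 = 2738.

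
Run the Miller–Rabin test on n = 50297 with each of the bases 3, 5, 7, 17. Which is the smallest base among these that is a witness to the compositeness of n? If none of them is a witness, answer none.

n − 1 = 50296 = 2^3 · 6287, so s = 3 and d = 6287.
Base 3: x_0 = 3^6287 mod 50297 = 48083. x_0 is neither 1 nor 50296, so continue squaring. x_1 = 48083^2 mod 50297 = 22987. x_2 = 22987^2 mod 50297 = 32184. Reached i = s−1 = 2 without hitting −1: 3 is a Miller–Rabin witness and 50297 is composite.
Base 5: x_0 = 5^6287 mod 50297 = 26632. x_0 is neither 1 nor 50296, so continue squaring. x_1 = 26632^2 mod 50297 = 25427. x_2 = 25427^2 mod 50297 = 14691. Reached i = s−1 = 2 without hitting −1: 5 is a Miller–Rabin witness and 50297 is composite.
Base 7: x_0 = 7^6287 mod 50297 = 47179. x_0 is neither 1 nor 50296, so continue squaring. x_1 = 47179^2 mod 50297 = 14603. x_2 = 14603^2 mod 50297 = 38626. Reached i = s−1 = 2 without hitting −1: 7 is a Miller–Rabin witness and 50297 is composite.
Base 17: x_0 = 17^6287 mod 50297 = 43040. x_0 is neither 1 nor 50296, so continue squaring. x_1 = 43040^2 mod 50297 = 3090. x_2 = 3090^2 mod 50297 = 41967. Reached i = s−1 = 2 without hitting −1: 17 is a Miller–Rabin witness and 50297 is composite.
The smallest witness among the given bases is 3.

3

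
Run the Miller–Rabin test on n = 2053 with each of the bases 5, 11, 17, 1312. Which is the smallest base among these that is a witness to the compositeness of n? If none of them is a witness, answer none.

none

n − 1 = 2052 = 2^2 · 513, so s = 2 and d = 513.
Base 5: x_0 = 5^513 mod 2053 = 244. x_0 is neither 1 nor 2052, so continue squaring. x_1 = 244^2 mod 2053 = 2052. x_1 ≡ −1, so 5 is not a witness.
Base 11: x_0 = 11^513 mod 2053 = 244. x_0 is neither 1 nor 2052, so continue squaring. x_1 = 244^2 mod 2053 = 2052. x_1 ≡ −1, so 11 is not a witness.
Base 17: x_0 = 17^513 mod 2053 = 1. x_0 = 1, so 17 is not a witness.
Base 1312: x_0 = 1312^513 mod 2053 = 2052. x_0 = 2052 ≡ −1, so 1312 is not a witness.
No listed base is a witness for 2053.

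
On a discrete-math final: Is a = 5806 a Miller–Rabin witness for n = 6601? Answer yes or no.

no

n − 1 = 6600 = 2^3 · 825, so s = 3 and d = 825.
x_0 = 5806^825 mod 6601 = 6600.
x_0 = 6600 ≡ −1, so 5806 is not a witness.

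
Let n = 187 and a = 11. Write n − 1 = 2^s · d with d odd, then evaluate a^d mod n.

143

n − 1 = 186 = 2^1 · 93, so s = 1 and d = 93.
Repeated squaring mod 187: 11^1 ≡ 11, 11^2 ≡ 121, 11^4 ≡ 55, 11^8 ≡ 33, 11^16 ≡ 154, 11^32 ≡ 154, 11^64 ≡ 154.
93 = 64 + 16 + 8 + 4 + 1, so 11^93 ≡ 154·154·33·55·11 ≡ 143 (mod 187).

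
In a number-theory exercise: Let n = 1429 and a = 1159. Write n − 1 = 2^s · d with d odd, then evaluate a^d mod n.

809

n − 1 = 1428 = 2^2 · 357, so s = 2 and d = 357.
1159^357 mod 1429 = 809.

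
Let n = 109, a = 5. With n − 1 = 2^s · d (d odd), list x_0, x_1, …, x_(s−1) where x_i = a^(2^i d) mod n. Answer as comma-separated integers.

1, 1

n − 1 = 108 = 2^2 · 27, so s = 2 and d = 27.
x_0 = 5^27 mod 109 = 1.
x_1 = 1^2 mod 109 = 1.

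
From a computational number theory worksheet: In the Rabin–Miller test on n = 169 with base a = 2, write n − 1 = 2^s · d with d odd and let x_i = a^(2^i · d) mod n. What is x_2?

105

n − 1 = 168 = 2^3 · 21, so s = 3 and d = 21.
Repeated squaring mod 169: 2^1 ≡ 2, 2^2 ≡ 4, 2^4 ≡ 16, 2^8 ≡ 87, 2^16 ≡ 133.
21 = 16 + 4 + 1, so 2^21 ≡ 133·16·2 ≡ 31 (mod 169).
x_0 = 31.
x_1 = 31^2 mod 169 = 116.
x_2 = 116^2 mod 169 = 105.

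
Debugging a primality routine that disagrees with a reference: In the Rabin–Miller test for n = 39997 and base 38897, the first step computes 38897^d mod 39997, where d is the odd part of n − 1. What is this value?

n − 1 = 39996 = 2^2 · 9999, so s = 2 and d = 9999.
By repeated squaring, 38897^9999 ≡ 3405 (mod 39997).

3405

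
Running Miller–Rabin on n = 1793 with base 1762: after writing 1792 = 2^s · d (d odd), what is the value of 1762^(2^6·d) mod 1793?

n − 1 = 1792 = 2^8 · 7, so s = 8 and d = 7.
x_0 = 1762^7 mod 1793 = 876.
x_1 = 876^2 mod 1793 = 1765.
x_2 = 1765^2 mod 1793 = 784.
x_3 = 784^2 mod 1793 = 1450.
x_4 = 1450^2 mod 1793 = 1104.
x_5 = 1104^2 mod 1793 = 1369.
x_6 = 1369^2 mod 1793 = 476.

476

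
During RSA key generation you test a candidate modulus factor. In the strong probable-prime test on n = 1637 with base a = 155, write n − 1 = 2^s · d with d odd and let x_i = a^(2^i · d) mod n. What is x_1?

1636

n − 1 = 1636 = 2^2 · 409, so s = 2 and d = 409.
x_0 = 155^409 mod 1637 = 316.
x_1 = 316^2 mod 1637 = 1636.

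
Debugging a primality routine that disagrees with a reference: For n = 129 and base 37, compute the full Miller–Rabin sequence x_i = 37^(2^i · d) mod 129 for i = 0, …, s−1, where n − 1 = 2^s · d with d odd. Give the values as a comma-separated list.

n − 1 = 128 = 2^7 · 1, so s = 7 and d = 1.
x_0 = 37^1 mod 129 = 37.
x_1 = 37^2 mod 129 = 79.
x_2 = 79^2 mod 129 = 49.
x_3 = 49^2 mod 129 = 79.
x_4 = 79^2 mod 129 = 49.
x_5 = 49^2 mod 129 = 79.
x_6 = 79^2 mod 129 = 49.

37, 79, 49, 79, 49, 79, 49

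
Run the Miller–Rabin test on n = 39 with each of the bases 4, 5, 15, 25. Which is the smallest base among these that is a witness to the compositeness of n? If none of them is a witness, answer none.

4

n − 1 = 38 = 2^1 · 19, so s = 1 and d = 19.
Base 4: x_0 = 4^19 mod 39 = 4. x_0 ∉ {1, 38} and s = 1, so 4 is a Miller–Rabin witness and 39 is composite.
Base 5: x_0 = 5^19 mod 39 = 8. x_0 ∉ {1, 38} and s = 1, so 5 is a Miller–Rabin witness and 39 is composite.
Base 15: x_0 = 15^19 mod 39 = 24. x_0 ∉ {1, 38} and s = 1, so 15 is a Miller–Rabin witness and 39 is composite.
Base 25: x_0 = 25^19 mod 39 = 25. x_0 ∉ {1, 38} and s = 1, so 25 is a Miller–Rabin witness and 39 is composite.
The smallest witness among the given bases is 4.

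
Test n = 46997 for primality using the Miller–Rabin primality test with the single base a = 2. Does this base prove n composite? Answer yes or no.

n − 1 = 46996 = 2^2 · 11749, so s = 2 and d = 11749.
Repeated squaring mod 46997: 2^1 ≡ 2, 2^2 ≡ 4, 2^4 ≡ 16, 2^8 ≡ 256, 2^16 ≡ 18539, 2^32 ≡ 5460, 2^64 ≡ 15502, 2^128 ≡ 16343, 2^256 ≡ 9698, 2^512 ≡ 10207, 2^1024 ≡ 37497, 2^2048 ≡ 15760, 2^4096 ≡ 45452, 2^8192 ≡ 37175.
11749 = 8192 + 2048 + 1024 + 256 + 128 + 64 + 32 + 4 + 1, so 2^11749 ≡ 37175·15760·37497·9698·16343·15502·5460·16·2 ≡ 27868 (mod 46997).
x_0 = 2^11749 mod 46997 = 27868.
x_0 is neither 1 nor 46996, so continue squaring.
x_1 = 27868^2 mod 46997 = 46996.
x_1 ≡ −1, so 2 is not a witness.

no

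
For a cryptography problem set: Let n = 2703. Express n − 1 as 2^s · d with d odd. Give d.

1351

Halving: 2702 → 1351; 1351 is odd.
So 2702 = 2^1 · 1351.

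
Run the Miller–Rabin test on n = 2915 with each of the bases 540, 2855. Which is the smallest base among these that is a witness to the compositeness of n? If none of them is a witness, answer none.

n − 1 = 2914 = 2^1 · 1457, so s = 1 and d = 1457.
Base 540: x_0 = 540^1457 mod 2915 = 540. x_0 ∉ {1, 2914} and s = 1, so 540 is a Miller–Rabin witness and 2915 is composite.
Base 2855: x_0 = 2855^1457 mod 2915 = 470. x_0 ∉ {1, 2914} and s = 1, so 2855 is a Miller–Rabin witness and 2915 is composite.
The smallest witness among the given bases is 540.

540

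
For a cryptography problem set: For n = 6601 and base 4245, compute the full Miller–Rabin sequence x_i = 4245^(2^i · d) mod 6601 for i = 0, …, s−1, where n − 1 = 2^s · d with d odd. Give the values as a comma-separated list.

1749, 2738, 4509

n − 1 = 6600 = 2^3 · 825, so s = 3 and d = 825.
x_0 = 4245^825 mod 6601 = 1749.
x_1 = 1749^2 mod 6601 = 2738.
x_2 = 2738^2 mod 6601 = 4509.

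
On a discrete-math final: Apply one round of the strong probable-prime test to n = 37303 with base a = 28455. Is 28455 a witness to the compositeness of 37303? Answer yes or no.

n − 1 = 37302 = 2^1 · 18651, so s = 1 and d = 18651.
x_0 = 28455^18651 mod 37303 = 19985.
x_0 ∉ {1, 37302} and s = 1, so 28455 is a Miller–Rabin witness and 37303 is composite.

yes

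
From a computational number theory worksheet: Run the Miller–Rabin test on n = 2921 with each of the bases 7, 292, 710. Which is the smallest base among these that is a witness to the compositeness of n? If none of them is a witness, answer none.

n − 1 = 2920 = 2^3 · 365, so s = 3 and d = 365.
Base 7: x_0 = 7^365 mod 2921 = 848. x_0 is neither 1 nor 2920, so continue squaring. x_1 = 848^2 mod 2921 = 538. x_2 = 538^2 mod 2921 = 265. Reached i = s−1 = 2 without hitting −1: 7 is a Miller–Rabin witness and 2921 is composite.
Base 292: x_0 = 292^365 mod 2921 = 2119. x_0 is neither 1 nor 2920, so continue squaring. x_1 = 2119^2 mod 2921 = 584. x_2 = 584^2 mod 2921 = 2220. Reached i = s−1 = 2 without hitting −1: 292 is a Miller–Rabin witness and 2921 is composite.
Base 710: x_0 = 710^365 mod 2921 = 313. x_0 is neither 1 nor 2920, so continue squaring. x_1 = 313^2 mod 2921 = 1576. x_2 = 1576^2 mod 2921 = 926. Reached i = s−1 = 2 without hitting −1: 710 is a Miller–Rabin witness and 2921 is composite.
The smallest witness among the given bases is 7.

7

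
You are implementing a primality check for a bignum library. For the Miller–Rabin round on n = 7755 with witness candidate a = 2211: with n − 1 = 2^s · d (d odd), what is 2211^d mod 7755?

6171

n − 1 = 7754 = 2^1 · 3877, so s = 1 and d = 3877.
Repeated squaring mod 7755: 2211^1 ≡ 2211, 2211^2 ≡ 2871, 2211^4 ≡ 6831, 2211^8 ≡ 726, 2211^16 ≡ 7491, 2211^32 ≡ 7656, 2211^64 ≡ 2046, 2211^128 ≡ 6171, 2211^256 ≡ 4191, 2211^512 ≡ 7161, 2211^1024 ≡ 3861, 2211^2048 ≡ 2211.
3877 = 2048 + 1024 + 512 + 256 + 32 + 4 + 1, so 2211^3877 ≡ 2211·3861·7161·4191·7656·6831·2211 ≡ 6171 (mod 7755).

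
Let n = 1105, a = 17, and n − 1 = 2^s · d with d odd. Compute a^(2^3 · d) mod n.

391

n − 1 = 1104 = 2^4 · 69, so s = 4 and d = 69.
x_0 = 17^69 mod 1105 = 272.
x_1 = 272^2 mod 1105 = 1054.
x_2 = 1054^2 mod 1105 = 391.
x_3 = 391^2 mod 1105 = 391.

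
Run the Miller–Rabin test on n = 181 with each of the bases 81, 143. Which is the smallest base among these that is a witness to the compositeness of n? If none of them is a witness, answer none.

none

n − 1 = 180 = 2^2 · 45, so s = 2 and d = 45.
Base 81: x_0 = 81^45 mod 181 = 1. x_0 = 1, so 81 is not a witness.
Base 143: x_0 = 143^45 mod 181 = 180. x_0 = 180 ≡ −1, so 143 is not a witness.
No listed base is a witness for 181.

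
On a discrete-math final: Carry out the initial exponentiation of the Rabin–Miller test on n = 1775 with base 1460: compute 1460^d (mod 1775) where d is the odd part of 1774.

50

n − 1 = 1774 = 2^1 · 887, so s = 1 and d = 887.
1460^887 mod 1775 = 50.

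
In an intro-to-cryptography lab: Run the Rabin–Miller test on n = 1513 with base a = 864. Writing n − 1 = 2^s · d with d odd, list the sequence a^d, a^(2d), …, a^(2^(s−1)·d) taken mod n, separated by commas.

n − 1 = 1512 = 2^3 · 189, so s = 3 and d = 189.
x_0 = 864^189 mod 1513 = 1348.
x_1 = 1348^2 mod 1513 = 1504.
x_2 = 1504^2 mod 1513 = 81.

1348, 1504, 81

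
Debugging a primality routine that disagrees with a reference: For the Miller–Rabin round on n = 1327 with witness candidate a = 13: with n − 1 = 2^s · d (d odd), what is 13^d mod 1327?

1

n − 1 = 1326 = 2^1 · 663, so s = 1 and d = 663.
13^663 mod 1327 = 1.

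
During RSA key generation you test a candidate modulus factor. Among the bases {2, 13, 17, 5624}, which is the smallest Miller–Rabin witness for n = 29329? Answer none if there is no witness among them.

n − 1 = 29328 = 2^4 · 1833, so s = 4 and d = 1833.
Base 2: x_0 = 2^1833 mod 29329 = 28600. x_0 is neither 1 nor 29328, so continue squaring. x_1 = 28600^2 mod 29329 = 3519. x_2 = 3519^2 mod 29329 = 6523. x_3 = 6523^2 mod 29329 = 22479. Reached i = s−1 = 3 without hitting −1: 2 is a Miller–Rabin witness and 29329 is composite.
Base 13: x_0 = 13^1833 mod 29329 = 12853. x_0 is neither 1 nor 29328, so continue squaring. x_1 = 12853^2 mod 29329 = 18681. x_2 = 18681^2 mod 29329 = 23319. x_3 = 23319^2 mod 29329 = 16101. Reached i = s−1 = 3 without hitting −1: 13 is a Miller–Rabin witness and 29329 is composite.
Base 17: x_0 = 17^1833 mod 29329 = 25241. x_0 is neither 1 nor 29328, so continue squaring. x_1 = 25241^2 mod 29329 = 23543. x_2 = 23543^2 mod 29329 = 13407. x_3 = 13407^2 mod 29329 = 19537. Reached i = s−1 = 3 without hitting −1: 17 is a Miller–Rabin witness and 29329 is composite.
Base 5624: x_0 = 5624^1833 mod 29329 = 2896. x_0 is neither 1 nor 29328, so continue squaring. x_1 = 2896^2 mod 29329 = 28051. x_2 = 28051^2 mod 29329 = 20189. x_3 = 20189^2 mod 29329 = 10608. Reached i = s−1 = 3 without hitting −1: 5624 is a Miller–Rabin witness and 29329 is composite.
The smallest witness among the given bases is 2.

2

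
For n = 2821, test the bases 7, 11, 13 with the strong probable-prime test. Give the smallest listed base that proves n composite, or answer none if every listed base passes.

7

n − 1 = 2820 = 2^2 · 705, so s = 2 and d = 705.
Base 7: x_0 = 7^705 mod 2821 = 931. x_0 is neither 1 nor 2820, so continue squaring. x_1 = 931^2 mod 2821 = 714. Reached i = s−1 = 1 without hitting −1: 7 is a Miller–Rabin witness and 2821 is composite.
Base 11: x_0 = 11^705 mod 2821 = 1828. x_0 is neither 1 nor 2820, so continue squaring. x_1 = 1828^2 mod 2821 = 1520. Reached i = s−1 = 1 without hitting −1: 11 is a Miller–Rabin witness and 2821 is composite.
Base 13: x_0 = 13^705 mod 2821 = 650. x_0 is neither 1 nor 2820, so continue squaring. x_1 = 650^2 mod 2821 = 2171. Reached i = s−1 = 1 without hitting −1: 13 is a Miller–Rabin witness and 2821 is composite.
The smallest witness among the given bases is 7.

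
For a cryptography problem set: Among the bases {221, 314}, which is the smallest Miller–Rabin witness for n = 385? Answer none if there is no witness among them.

n − 1 = 384 = 2^7 · 3, so s = 7 and d = 3.
Base 221: x_0 = 221^3 mod 385 = 1. x_0 = 1, so 221 is not a witness.
Base 314: x_0 = 314^3 mod 385 = 139. x_0 is neither 1 nor 384, so continue squaring. x_1 = 139^2 mod 385 = 71. x_2 = 71^2 mod 385 = 36. x_3 = 36^2 mod 385 = 141. x_4 = 141^2 mod 385 = 246. x_5 = 246^2 mod 385 = 71. x_6 = 71^2 mod 385 = 36. Reached i = s−1 = 6 without hitting −1: 314 is a Miller–Rabin witness and 385 is composite.
The smallest witness among the given bases is 314.

314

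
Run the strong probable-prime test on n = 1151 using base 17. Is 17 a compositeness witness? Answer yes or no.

no

n − 1 = 1150 = 2^1 · 575, so s = 1 and d = 575.
x_0 = 17^575 mod 1151 = 1150.
x_0 = 1150 ≡ −1, so 17 is not a witness.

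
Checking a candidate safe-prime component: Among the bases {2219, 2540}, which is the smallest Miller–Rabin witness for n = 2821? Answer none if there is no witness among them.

n − 1 = 2820 = 2^2 · 705, so s = 2 and d = 705.
Base 2219: x_0 = 2219^705 mod 2821 = 2016. x_0 is neither 1 nor 2820, so continue squaring. x_1 = 2016^2 mod 2821 = 2016. Reached i = s−1 = 1 without hitting −1: 2219 is a Miller–Rabin witness and 2821 is composite.
Base 2540: x_0 = 2540^705 mod 2821 = 1084. x_0 is neither 1 nor 2820, so continue squaring. x_1 = 1084^2 mod 2821 = 1520. Reached i = s−1 = 1 without hitting −1: 2540 is a Miller–Rabin witness and 2821 is composite.
The smallest witness among the given bases is 2219.

2219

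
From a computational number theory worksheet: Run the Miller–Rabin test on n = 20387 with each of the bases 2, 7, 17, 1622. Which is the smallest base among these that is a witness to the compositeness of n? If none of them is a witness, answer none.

2

n − 1 = 20386 = 2^1 · 10193, so s = 1 and d = 10193.
Base 2: x_0 = 2^10193 mod 20387 = 2844. x_0 ∉ {1, 20386} and s = 1, so 2 is a Miller–Rabin witness and 20387 is composite.
Base 7: x_0 = 7^10193 mod 20387 = 1341. x_0 ∉ {1, 20386} and s = 1, so 7 is a Miller–Rabin witness and 20387 is composite.
Base 17: x_0 = 17^10193 mod 20387 = 13154. x_0 ∉ {1, 20386} and s = 1, so 17 is a Miller–Rabin witness and 20387 is composite.
Base 1622: x_0 = 1622^10193 mod 20387 = 13425. x_0 ∉ {1, 20386} and s = 1, so 1622 is a Miller–Rabin witness and 20387 is composite.
The smallest witness among the given bases is 2.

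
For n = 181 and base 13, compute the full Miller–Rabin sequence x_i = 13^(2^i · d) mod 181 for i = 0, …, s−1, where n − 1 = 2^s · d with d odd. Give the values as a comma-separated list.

1, 1

n − 1 = 180 = 2^2 · 45, so s = 2 and d = 45.
x_0 = 13^45 mod 181 = 1.
x_1 = 1^2 mod 181 = 1.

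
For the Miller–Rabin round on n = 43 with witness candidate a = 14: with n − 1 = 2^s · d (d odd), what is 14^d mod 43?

n − 1 = 42 = 2^1 · 21, so s = 1 and d = 21.
14^21 mod 43 = 1.

1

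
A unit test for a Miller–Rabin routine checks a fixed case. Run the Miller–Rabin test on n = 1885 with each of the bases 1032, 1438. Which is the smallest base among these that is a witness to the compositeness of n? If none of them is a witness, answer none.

none

n − 1 = 1884 = 2^2 · 471, so s = 2 and d = 471.
Base 1032: x_0 = 1032^471 mod 1885 = 853. x_0 is neither 1 nor 1884, so continue squaring. x_1 = 853^2 mod 1885 = 1884. x_1 ≡ −1, so 1032 is not a witness.
Base 1438: x_0 = 1438^471 mod 1885 = 447. x_0 is neither 1 nor 1884, so continue squaring. x_1 = 447^2 mod 1885 = 1884. x_1 ≡ −1, so 1438 is not a witness.
No listed base is a witness for 1885.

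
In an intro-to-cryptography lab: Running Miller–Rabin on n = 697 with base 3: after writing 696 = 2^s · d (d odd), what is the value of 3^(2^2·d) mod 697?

327

n − 1 = 696 = 2^3 · 87, so s = 3 and d = 87.
x_0 = 3^87 mod 697 = 96.
x_1 = 96^2 mod 697 = 155.
x_2 = 155^2 mod 697 = 327.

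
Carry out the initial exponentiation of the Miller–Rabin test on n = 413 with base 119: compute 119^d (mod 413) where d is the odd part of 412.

n − 1 = 412 = 2^2 · 103, so s = 2 and d = 103.
119^103 mod 413 = 119.

119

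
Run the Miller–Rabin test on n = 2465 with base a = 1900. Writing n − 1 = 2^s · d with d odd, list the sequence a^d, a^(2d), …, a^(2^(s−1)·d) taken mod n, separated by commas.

795, 985, 1480, 1480, 1480

n − 1 = 2464 = 2^5 · 77, so s = 5 and d = 77.
x_0 = 1900^77 mod 2465 = 795.
x_1 = 795^2 mod 2465 = 985.
x_2 = 985^2 mod 2465 = 1480.
x_3 = 1480^2 mod 2465 = 1480.
x_4 = 1480^2 mod 2465 = 1480.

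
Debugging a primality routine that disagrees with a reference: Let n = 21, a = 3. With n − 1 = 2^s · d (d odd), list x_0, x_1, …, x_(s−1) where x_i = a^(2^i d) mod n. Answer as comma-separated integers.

12, 18

n − 1 = 20 = 2^2 · 5, so s = 2 and d = 5.
x_0 = 3^5 mod 21 = 12.
x_1 = 12^2 mod 21 = 18.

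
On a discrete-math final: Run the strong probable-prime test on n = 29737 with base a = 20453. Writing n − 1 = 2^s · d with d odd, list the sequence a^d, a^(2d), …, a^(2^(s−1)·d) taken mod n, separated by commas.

8343, 21069, 18562

n − 1 = 29736 = 2^3 · 3717, so s = 3 and d = 3717.
x_0 = 20453^3717 mod 29737 = 8343.
x_1 = 8343^2 mod 29737 = 21069.
x_2 = 21069^2 mod 29737 = 18562.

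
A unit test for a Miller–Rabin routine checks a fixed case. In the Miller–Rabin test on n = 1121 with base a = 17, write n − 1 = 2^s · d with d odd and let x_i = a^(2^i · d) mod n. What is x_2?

405

n − 1 = 1120 = 2^5 · 35, so s = 5 and d = 35.
x_0 = 17^35 mod 1121 = 256.
x_1 = 256^2 mod 1121 = 518.
x_2 = 518^2 mod 1121 = 405.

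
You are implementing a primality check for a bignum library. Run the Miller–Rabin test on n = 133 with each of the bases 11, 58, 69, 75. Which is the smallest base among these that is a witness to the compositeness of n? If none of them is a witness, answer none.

none

n − 1 = 132 = 2^2 · 33, so s = 2 and d = 33.
Base 11: x_0 = 11^33 mod 133 = 1. x_0 = 1, so 11 is not a witness.
Base 58: x_0 = 58^33 mod 133 = 1. x_0 = 1, so 58 is not a witness.
Base 69: x_0 = 69^33 mod 133 = 132. x_0 = 132 ≡ −1, so 69 is not a witness.
Base 75: x_0 = 75^33 mod 133 = 132. x_0 = 132 ≡ −1, so 75 is not a witness.
No listed base is a witness for 133.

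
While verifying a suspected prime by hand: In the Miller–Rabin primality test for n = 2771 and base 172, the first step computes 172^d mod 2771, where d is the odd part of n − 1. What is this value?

n − 1 = 2770 = 2^1 · 1385, so s = 1 and d = 1385.
172^1385 mod 2771 = 1192.

1192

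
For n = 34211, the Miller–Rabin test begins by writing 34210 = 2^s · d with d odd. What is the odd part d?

17105

Halving: 34210 → 17105; 17105 is odd.
So 34210 = 2^1 · 17105.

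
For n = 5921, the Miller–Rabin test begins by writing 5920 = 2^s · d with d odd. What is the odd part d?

Halving: 5920 → 2960 → 1480 → 740 → 370 → 185; 185 is odd.
So 5920 = 2^5 · 185.

185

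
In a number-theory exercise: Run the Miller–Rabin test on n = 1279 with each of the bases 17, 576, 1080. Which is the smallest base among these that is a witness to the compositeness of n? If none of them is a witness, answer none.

n − 1 = 1278 = 2^1 · 639, so s = 1 and d = 639.
Base 17: x_0 = 17^639 mod 1279 = 1. x_0 = 1, so 17 is not a witness.
Base 576: x_0 = 576^639 mod 1279 = 1. x_0 = 1, so 576 is not a witness.
Base 1080: x_0 = 1080^639 mod 1279 = 1278. x_0 = 1278 ≡ −1, so 1080 is not a witness.
No listed base is a witness for 1279.

none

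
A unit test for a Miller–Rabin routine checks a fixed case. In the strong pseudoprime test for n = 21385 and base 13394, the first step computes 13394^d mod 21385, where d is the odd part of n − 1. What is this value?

21384

n − 1 = 21384 = 2^3 · 2673, so s = 3 and d = 2673.
By repeated squaring, 13394^2673 ≡ 21384 (mod 21385).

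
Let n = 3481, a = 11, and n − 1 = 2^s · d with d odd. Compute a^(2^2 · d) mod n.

886

n − 1 = 3480 = 2^3 · 435, so s = 3 and d = 435.
x_0 = 11^435 mod 3481 = 648.
x_1 = 648^2 mod 3481 = 2184.
x_2 = 2184^2 mod 3481 = 886.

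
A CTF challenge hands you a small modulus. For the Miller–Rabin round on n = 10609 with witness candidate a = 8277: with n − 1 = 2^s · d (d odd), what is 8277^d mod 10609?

2986

n − 1 = 10608 = 2^4 · 663, so s = 4 and d = 663.
8277^663 mod 10609 = 2986.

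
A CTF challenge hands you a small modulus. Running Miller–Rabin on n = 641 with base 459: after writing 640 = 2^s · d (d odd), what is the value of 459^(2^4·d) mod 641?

n − 1 = 640 = 2^7 · 5, so s = 7 and d = 5.
x_0 = 459^5 mod 641 = 637.
x_1 = 637^2 mod 641 = 16.
x_2 = 16^2 mod 641 = 256.
x_3 = 256^2 mod 641 = 154.
x_4 = 154^2 mod 641 = 640.

640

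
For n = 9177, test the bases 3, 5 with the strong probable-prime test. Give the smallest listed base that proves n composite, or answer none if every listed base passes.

3

n − 1 = 9176 = 2^3 · 1147, so s = 3 and d = 1147.
Base 3: x_0 = 3^1147 mod 9177 = 717. x_0 is neither 1 nor 9176, so continue squaring. x_1 = 717^2 mod 9177 = 177. x_2 = 177^2 mod 9177 = 3798. Reached i = s−1 = 2 without hitting −1: 3 is a Miller–Rabin witness and 9177 is composite.
Base 5: x_0 = 5^1147 mod 9177 = 2126. x_0 is neither 1 nor 9176, so continue squaring. x_1 = 2126^2 mod 9177 = 4792. x_2 = 4792^2 mod 9177 = 2410. Reached i = s−1 = 2 without hitting −1: 5 is a Miller–Rabin witness and 9177 is composite.
The smallest witness among the given bases is 3.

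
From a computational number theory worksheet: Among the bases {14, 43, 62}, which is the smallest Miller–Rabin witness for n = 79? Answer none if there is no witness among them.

n − 1 = 78 = 2^1 · 39, so s = 1 and d = 39.
Base 14: x_0 = 14^39 mod 79 = 78. x_0 = 78 ≡ −1, so 14 is not a witness.
Base 43: x_0 = 43^39 mod 79 = 78. x_0 = 78 ≡ −1, so 43 is not a witness.
Base 62: x_0 = 62^39 mod 79 = 1. x_0 = 1, so 62 is not a witness.
No listed base is a witness for 79.

none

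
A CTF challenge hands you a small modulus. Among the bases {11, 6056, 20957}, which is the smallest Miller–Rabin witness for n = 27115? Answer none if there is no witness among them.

11

n − 1 = 27114 = 2^1 · 13557, so s = 1 and d = 13557.
Base 11: x_0 = 11^13557 mod 27115 = 25476. x_0 ∉ {1, 27114} and s = 1, so 11 is a Miller–Rabin witness and 27115 is composite.
Base 6056: x_0 = 6056^13557 mod 27115 = 20336. x_0 ∉ {1, 27114} and s = 1, so 6056 is a Miller–Rabin witness and 27115 is composite.
Base 20957: x_0 = 20957^13557 mod 27115 = 25802. x_0 ∉ {1, 27114} and s = 1, so 20957 is a Miller–Rabin witness and 27115 is composite.
The smallest witness among the given bases is 11.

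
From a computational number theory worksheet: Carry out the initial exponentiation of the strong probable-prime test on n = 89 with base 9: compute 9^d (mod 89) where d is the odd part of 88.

n − 1 = 88 = 2^3 · 11, so s = 3 and d = 11.
9^11 mod 89 = 34.

34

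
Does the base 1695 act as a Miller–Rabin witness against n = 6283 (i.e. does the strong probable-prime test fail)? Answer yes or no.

no

n − 1 = 6282 = 2^1 · 3141, so s = 1 and d = 3141.
x_0 = 1695^3141 mod 6283 = 6282.
x_0 = 6282 ≡ −1, so 1695 is not a witness.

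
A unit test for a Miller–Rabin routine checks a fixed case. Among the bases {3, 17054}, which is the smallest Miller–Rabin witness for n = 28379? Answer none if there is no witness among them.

n − 1 = 28378 = 2^1 · 14189, so s = 1 and d = 14189.
Base 3: x_0 = 3^14189 mod 28379 = 25736. x_0 ∉ {1, 28378} and s = 1, so 3 is a Miller–Rabin witness and 28379 is composite.
Base 17054: x_0 = 17054^14189 mod 28379 = 16296. x_0 ∉ {1, 28378} and s = 1, so 17054 is a Miller–Rabin witness and 28379 is composite.
The smallest witness among the given bases is 3.

3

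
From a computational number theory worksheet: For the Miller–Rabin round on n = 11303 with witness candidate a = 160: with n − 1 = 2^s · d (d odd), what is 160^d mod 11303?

4753

n − 1 = 11302 = 2^1 · 5651, so s = 1 and d = 5651.
160^5651 mod 11303 = 4753.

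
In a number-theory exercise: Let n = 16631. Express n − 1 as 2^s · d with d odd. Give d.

8315

Halving: 16630 → 8315; 8315 is odd.
So 16630 = 2^1 · 8315.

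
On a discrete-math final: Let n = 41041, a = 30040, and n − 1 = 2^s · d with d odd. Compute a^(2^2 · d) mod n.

n − 1 = 41040 = 2^4 · 2565, so s = 4 and d = 2565.
x_0 = 30040^2565 mod 41041 = 34033.
x_1 = 34033^2 mod 41041 = 27028.
x_2 = 27028^2 mod 41041 = 24025.

24025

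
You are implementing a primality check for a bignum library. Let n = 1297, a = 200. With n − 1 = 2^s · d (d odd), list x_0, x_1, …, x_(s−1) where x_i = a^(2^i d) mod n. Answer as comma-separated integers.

1, 1, 1, 1

n − 1 = 1296 = 2^4 · 81, so s = 4 and d = 81.
x_0 = 200^81 mod 1297 = 1.
x_1 = 1^2 mod 1297 = 1.
x_2 = 1^2 mod 1297 = 1.
x_3 = 1^2 mod 1297 = 1.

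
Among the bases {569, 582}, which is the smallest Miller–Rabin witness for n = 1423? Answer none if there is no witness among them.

none

n − 1 = 1422 = 2^1 · 711, so s = 1 and d = 711.
Base 569: x_0 = 569^711 mod 1423 = 1. x_0 = 1, so 569 is not a witness.
Base 582: x_0 = 582^711 mod 1423 = 1422. x_0 = 1422 ≡ −1, so 582 is not a witness.
No listed base is a witness for 1423.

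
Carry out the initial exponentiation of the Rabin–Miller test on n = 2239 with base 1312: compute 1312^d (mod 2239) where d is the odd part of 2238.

1

n − 1 = 2238 = 2^1 · 1119, so s = 1 and d = 1119.
Repeated squaring mod 2239: 1312^1 ≡ 1312, 1312^2 ≡ 1792, 1312^4 ≡ 538, 1312^8 ≡ 613, 1312^16 ≡ 1856, 1312^32 ≡ 1154, 1312^64 ≡ 1750, 1312^128 ≡ 1787, 1312^256 ≡ 555, 1312^512 ≡ 1282, 1312^1024 ≡ 98.
1119 = 1024 + 64 + 16 + 8 + 4 + 2 + 1, so 1312^1119 ≡ 98·1750·1856·613·538·1792·1312 ≡ 1 (mod 2239).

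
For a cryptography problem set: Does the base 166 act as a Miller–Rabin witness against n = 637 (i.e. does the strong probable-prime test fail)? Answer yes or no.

no

n − 1 = 636 = 2^2 · 159, so s = 2 and d = 159.
Repeated squaring mod 637: 166^1 ≡ 166, 166^2 ≡ 165, 166^4 ≡ 471, 166^8 ≡ 165, 166^16 ≡ 471, 166^32 ≡ 165, 166^64 ≡ 471, 166^128 ≡ 165.
159 = 128 + 16 + 8 + 4 + 2 + 1, so 166^159 ≡ 165·471·165·471·165·166 ≡ 636 (mod 637).
x_0 = 166^159 mod 637 = 636.
x_0 = 636 ≡ −1, so 166 is not a witness.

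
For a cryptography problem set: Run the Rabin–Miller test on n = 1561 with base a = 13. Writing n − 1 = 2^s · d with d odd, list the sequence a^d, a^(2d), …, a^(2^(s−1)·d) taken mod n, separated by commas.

n − 1 = 1560 = 2^3 · 195, so s = 3 and d = 195.
x_0 = 13^195 mod 1561 = 888.
x_1 = 888^2 mod 1561 = 239.
x_2 = 239^2 mod 1561 = 925.

888, 239, 925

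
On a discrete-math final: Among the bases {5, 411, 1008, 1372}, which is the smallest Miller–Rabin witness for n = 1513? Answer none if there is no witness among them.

n − 1 = 1512 = 2^3 · 189, so s = 3 and d = 189.
Base 5: x_0 = 5^189 mod 1513 = 1108. x_0 is neither 1 nor 1512, so continue squaring. x_1 = 1108^2 mod 1513 = 621. x_2 = 621^2 mod 1513 = 1339. Reached i = s−1 = 2 without hitting −1: 5 is a Miller–Rabin witness and 1513 is composite.
Base 411: x_0 = 411^189 mod 1513 = 233. x_0 is neither 1 nor 1512, so continue squaring. x_1 = 233^2 mod 1513 = 1334. x_2 = 1334^2 mod 1513 = 268. Reached i = s−1 = 2 without hitting −1: 411 is a Miller–Rabin witness and 1513 is composite.
Base 1008: x_0 = 1008^189 mod 1513 = 836. x_0 is neither 1 nor 1512, so continue squaring. x_1 = 836^2 mod 1513 = 1403. x_2 = 1403^2 mod 1513 = 1509. Reached i = s−1 = 2 without hitting −1: 1008 is a Miller–Rabin witness and 1513 is composite.
Base 1372: x_0 = 1372^189 mod 1513 = 1476. x_0 is neither 1 nor 1512, so continue squaring. x_1 = 1476^2 mod 1513 = 1369. x_2 = 1369^2 mod 1513 = 1067. Reached i = s−1 = 2 without hitting −1: 1372 is a Miller–Rabin witness and 1513 is composite.
The smallest witness among the given bases is 5.

5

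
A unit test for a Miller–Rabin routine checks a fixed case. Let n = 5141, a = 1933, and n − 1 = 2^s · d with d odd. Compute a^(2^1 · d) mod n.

205

n − 1 = 5140 = 2^2 · 1285, so s = 2 and d = 1285.
x_0 = 1933^1285 mod 5141 = 2679.
x_1 = 2679^2 mod 5141 = 205.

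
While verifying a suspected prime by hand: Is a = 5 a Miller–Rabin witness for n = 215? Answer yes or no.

yes

n − 1 = 214 = 2^1 · 107, so s = 1 and d = 107.
Repeated squaring mod 215: 5^1 ≡ 5, 5^2 ≡ 25, 5^4 ≡ 195, 5^8 ≡ 185, 5^16 ≡ 40, 5^32 ≡ 95, 5^64 ≡ 210.
107 = 64 + 32 + 8 + 2 + 1, so 5^107 ≡ 210·95·185·25·5 ≡ 190 (mod 215).
x_0 = 5^107 mod 215 = 190.
x_0 ∉ {1, 214} and s = 1, so 5 is a Miller–Rabin witness and 215 is composite.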